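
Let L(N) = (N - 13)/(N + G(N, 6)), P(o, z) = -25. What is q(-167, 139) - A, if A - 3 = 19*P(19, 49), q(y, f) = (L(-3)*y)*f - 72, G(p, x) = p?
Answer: -184504/3 ≈ -61501.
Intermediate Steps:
L(N) = (-13 + N)/(2*N) (L(N) = (N - 13)/(N + N) = (-13 + N)/((2*N)) = (-13 + N)*(1/(2*N)) = (-13 + N)/(2*N))
q(y, f) = -72 + 8*f*y/3 (q(y, f) = (((½)*(-13 - 3)/(-3))*y)*f - 72 = (((½)*(-⅓)*(-16))*y)*f - 72 = (8*y/3)*f - 72 = 8*f*y/3 - 72 = -72 + 8*f*y/3)
A = -472 (A = 3 + 19*(-25) = 3 - 475 = -472)
q(-167, 139) - A = (-72 + (8/3)*139*(-167)) - 1*(-472) = (-72 - 185704/3) + 472 = -185920/3 + 472 = -184504/3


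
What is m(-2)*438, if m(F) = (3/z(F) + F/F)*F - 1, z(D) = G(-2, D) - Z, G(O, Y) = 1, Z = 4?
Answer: -438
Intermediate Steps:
z(D) = -3 (z(D) = 1 - 1*4 = 1 - 4 = -3)
m(F) = -1 (m(F) = (3/(-3) + F/F)*F - 1 = (3*(-⅓) + 1)*F - 1 = (-1 + 1)*F - 1 = 0*F - 1 = 0 - 1 = -1)
m(-2)*438 = -1*438 = -438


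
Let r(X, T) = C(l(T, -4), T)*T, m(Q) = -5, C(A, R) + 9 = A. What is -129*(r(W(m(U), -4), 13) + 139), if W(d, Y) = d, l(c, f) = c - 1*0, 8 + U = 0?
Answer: -24639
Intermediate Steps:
U = -8 (U = -8 + 0 = -8)
l(c, f) = c (l(c, f) = c + 0 = c)
C(A, R) = -9 + A
r(X, T) = T*(-9 + T) (r(X, T) = (-9 + T)*T = T*(-9 + T))
-129*(r(W(m(U), -4), 13) + 139) = -129*(13*(-9 + 13) + 139) = -129*(13*4 + 139) = -129*(52 + 139) = -129*191 = -24639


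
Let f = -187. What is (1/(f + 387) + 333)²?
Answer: 4435693201/40000 ≈ 1.1089e+5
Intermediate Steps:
(1/(f + 387) + 333)² = (1/(-187 + 387) + 333)² = (1/200 + 333)² = (66601/200)² = 4435693201/40000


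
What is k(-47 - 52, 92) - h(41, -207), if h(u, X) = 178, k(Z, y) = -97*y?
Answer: -9102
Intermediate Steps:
k(-47 - 52, 92) - h(41, -207) = -97*92 - 1*178 = -8924 - 178 = -9102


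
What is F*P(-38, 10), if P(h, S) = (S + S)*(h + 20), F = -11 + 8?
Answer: 1080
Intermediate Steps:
F = -3
P(h, S) = 2*S*(20 + h) (P(h, S) = (2*S)*(20 + h) = 2*S*(20 + h))
F*P(-38, 10) = -6*10*(20 - 38) = -6*10*(-18) = -3*(-360) = 1080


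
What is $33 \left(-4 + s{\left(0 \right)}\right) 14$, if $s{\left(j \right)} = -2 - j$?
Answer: $-2772$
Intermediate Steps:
$33 \left(-4 + s{\left(0 \right)}\right) 14 = 33 \left(-4 - 2\right) 14 = 33 \left(-6\right) 14 = \left(-198\right) 14 = -2772$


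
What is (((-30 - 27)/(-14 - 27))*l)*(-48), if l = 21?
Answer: -57456/41 ≈ -1401.4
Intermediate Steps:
(((-30 - 27)/(-14 - 27))*l)*(-48) = (((-30 - 27)/(-14 - 27))*21)*(-48) = (-57/(-41)*21)*(-48) = (-57*(-1/41)*21)*(-48) = ((57/41)*21)*(-48) = (1197/41)*(-48) = -57456/41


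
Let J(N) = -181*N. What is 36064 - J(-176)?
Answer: 4208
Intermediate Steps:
36064 - J(-176) = 36064 - (-181)*(-176) = 36064 - 1*31856 = 36064 - 31856 = 4208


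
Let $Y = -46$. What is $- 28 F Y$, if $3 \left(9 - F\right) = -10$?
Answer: $\frac{47656}{3} \approx 15885.0$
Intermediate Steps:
$F = \frac{37}{3}$ ($F = 9 - - \frac{10}{3} = 9 + \frac{10}{3} = \frac{37}{3} \approx 12.333$)
$- 28 F Y = \left(-28\right) \frac{37}{3} \left(-46\right) = \left(- \frac{1036}{3}\right) \left(-46\right) = \frac{47656}{3}$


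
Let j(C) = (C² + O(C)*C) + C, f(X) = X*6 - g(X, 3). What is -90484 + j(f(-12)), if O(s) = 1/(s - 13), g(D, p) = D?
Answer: -6346852/73 ≈ -86943.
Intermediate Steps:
O(s) = 1/(-13 + s)
f(X) = 5*X (f(X) = X*6 - X = 6*X - X = 5*X)
j(C) = C + C² + C/(-13 + C) (j(C) = (C² + C/(-13 + C)) + C = C + C² + C/(-13 + C))
-90484 + j(f(-12)) = -90484 + (5*(-12))*(1 + (1 + 5*(-12))*(-13 + 5*(-12)))/(-13 + 5*(-12)) = -90484 - 60*(1 + (1 - 60)*(-13 - 60))/(-13 - 60) = -90484 - 60*(1 - 59*(-73))/(-73) = -90484 - 60*(-1/73)*(1 + 4307) = -90484 - 60*(-1/73)*4308 = -90484 + 258480/73 = -6346852/73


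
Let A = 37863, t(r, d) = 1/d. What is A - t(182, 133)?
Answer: 5035778/133 ≈ 37863.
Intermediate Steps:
A - t(182, 133) = 37863 - 1/133 = 5035778/133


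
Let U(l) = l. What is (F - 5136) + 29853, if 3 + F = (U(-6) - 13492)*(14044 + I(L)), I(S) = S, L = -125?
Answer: -187853948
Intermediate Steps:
F = -187878665 (F = -3 + (-6 - 13492)*(14044 - 125) = -3 - 13498*13919 = -3 - 187878662 = -187878665)
(F - 5136) + 29853 = (-187878665 - 5136) + 29853 = -187883801 + 29853 = -187853948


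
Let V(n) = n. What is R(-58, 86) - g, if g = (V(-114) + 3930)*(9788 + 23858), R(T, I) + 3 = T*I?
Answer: -128398127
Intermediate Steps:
R(T, I) = -3 + I*T (R(T, I) = -3 + T*I = -3 + I*T)
g = 128393136 (g = (-114 + 3930)*(9788 + 23858) = 3816*33646 = 128393136)
R(-58, 86) - g = (-3 + 86*(-58)) - 1*128393136 = (-3 - 4988) - 128393136 = -4991 - 128393136 = -128398127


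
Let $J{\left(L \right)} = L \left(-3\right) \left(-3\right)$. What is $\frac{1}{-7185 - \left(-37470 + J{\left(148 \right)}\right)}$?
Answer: $\frac{1}{28953} \approx 3.4539 \cdot 10^{-5}$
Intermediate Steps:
$J{\left(L \right)} = 9 L$ ($J{\left(L \right)} = - 3 L \left(-3\right) = 9 L$)
$\frac{1}{-7185 - \left(-37470 + J{\left(148 \right)}\right)} = \frac{1}{-7185 + \left(37470 - 9 \cdot 148\right)} = \frac{1}{-7185 + \left(37470 - 1332\right)} = \frac{1}{-7185 + 36138} = \frac{1}{28953}$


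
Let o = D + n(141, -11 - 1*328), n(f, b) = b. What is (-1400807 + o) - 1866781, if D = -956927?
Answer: -4224854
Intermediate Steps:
o = -957266 (o = -956927 + (-11 - 1*328) = -956927 + (-11 - 328) = -956927 - 339 = -957266)
(-1400807 + o) - 1866781 = (-1400807 - 957266) - 1866781 = -2358073 - 1866781 = -4224854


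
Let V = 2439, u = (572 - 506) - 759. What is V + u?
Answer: 1746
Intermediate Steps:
u = -693 (u = 66 - 759 = -693)
V + u = 2439 - 693 = 1746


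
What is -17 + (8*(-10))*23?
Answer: -1857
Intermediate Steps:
-17 + (8*(-10))*23 = -17 - 80*23 = -17 - 1840 = -1857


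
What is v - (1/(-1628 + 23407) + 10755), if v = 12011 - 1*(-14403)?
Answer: 341037360/21779 ≈ 15659.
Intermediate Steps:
v = 26414 (v = 12011 + 14403 = 26414)
v - (1/(-1628 + 23407) + 10755) = 26414 - (1/(-1628 + 23407) + 10755) = 26414 - (1/21779 + 10755) = 26414 - 1*234233146/21779 = 26414 - 234233146/21779 = 341037360/21779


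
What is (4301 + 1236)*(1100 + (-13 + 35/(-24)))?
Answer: 144255461/24 ≈ 6.0106e+6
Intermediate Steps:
(4301 + 1236)*(1100 + (-13 + 35/(-24))) = 5537*(1100 + (-13 + 35*(-1/24))) = 5537*(1100 + (-13 - 35/24)) = 5537*(1100 - 347/24) = 5537*(26053/24) = 144255461/24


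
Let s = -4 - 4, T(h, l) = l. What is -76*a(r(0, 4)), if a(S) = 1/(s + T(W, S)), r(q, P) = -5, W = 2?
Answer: 76/13 ≈ 5.8462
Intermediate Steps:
s = -8
a(S) = 1/(-8 + S)
-76*a(r(0, 4)) = -76/(-8 - 5) = -76/(-13) = -76*(-1/13) = 76/13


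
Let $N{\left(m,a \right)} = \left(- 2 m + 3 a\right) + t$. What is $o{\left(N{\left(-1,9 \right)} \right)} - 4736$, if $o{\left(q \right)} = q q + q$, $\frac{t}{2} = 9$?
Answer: $-2480$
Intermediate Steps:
$t = 18$ ($t = 2 \cdot 9 = 18$)
$N{\left(m,a \right)} = 18 - 2 m + 3 a$ ($N{\left(m,a \right)} = \left(- 2 m + 3 a\right) + 18 = 18 - 2 m + 3 a$)
$o{\left(q \right)} = q + q^{2}$ ($o{\left(q \right)} = q^{2} + q = q + q^{2}$)
$o{\left(N{\left(-1,9 \right)} \right)} - 4736 = \left(18 - -2 + 3 \cdot 9\right) \left(1 + \left(18 - -2 + 3 \cdot 9\right)\right) - 4736 = \left(18 + 2 + 27\right) \left(1 + \left(18 + 2 + 27\right)\right) - 4736 = 47 \left(1 + 47\right) - 4736 = 47 \cdot 48 - 4736 = 2256 - 4736 = -2480$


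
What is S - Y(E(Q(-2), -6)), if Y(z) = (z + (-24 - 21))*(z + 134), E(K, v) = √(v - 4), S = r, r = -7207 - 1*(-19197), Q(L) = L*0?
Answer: 18030 - 89*I*√10 ≈ 18030.0 - 281.44*I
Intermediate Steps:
Q(L) = 0
r = 11990 (r = -7207 + 19197 = 11990)
S = 11990
E(K, v) = √(-4 + v)
Y(z) = (-45 + z)*(134 + z) (Y(z) = (z - 45)*(134 + z) = (-45 + z)*(134 + z))
S - Y(E(Q(-2), -6)) = 11990 - (-6030 + (√(-4 - 6))² + 89*√(-4 - 6)) = 11990 - (-6030 + (√(-10))² + 89*√(-10)) = 11990 - (-6030 + (I*√10)² + 89*(I*√10)) = 11990 - (-6030 - 10 + 89*I*√10) = 11990 - (-6040 + 89*I*√10) = 11990 + (6040 - 89*I*√10) = 18030 - 89*I*√10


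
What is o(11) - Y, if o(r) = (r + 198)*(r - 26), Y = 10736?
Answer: -13871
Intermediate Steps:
o(r) = (-26 + r)*(198 + r) (o(r) = (198 + r)*(-26 + r) = (-26 + r)*(198 + r))
o(11) - Y = (-5148 + 11² + 172*11) - 1*10736 = (-5148 + 121 + 1892) - 10736 = -3135 - 10736 = -13871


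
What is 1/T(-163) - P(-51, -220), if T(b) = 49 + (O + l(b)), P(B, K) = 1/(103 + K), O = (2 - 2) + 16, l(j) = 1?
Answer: 61/2574 ≈ 0.023699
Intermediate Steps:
O = 16 (O = 0 + 16 = 16)
T(b) = 66 (T(b) = 49 + (16 + 1) = 49 + 17 = 66)
1/T(-163) - P(-51, -220) = 1/66 - 1/(103 - 220) = 1/66 - 1/(-117) = 1/66 - 1*(-1/117) = 1/66 + 1/117 = 61/2574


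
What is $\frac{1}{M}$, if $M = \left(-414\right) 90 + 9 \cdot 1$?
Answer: $- \frac{1}{37251} \approx -2.6845 \cdot 10^{-5}$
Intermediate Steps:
$M = -37251$ ($M = -37260 + 9 = -37251$)
$\frac{1}{M} = \frac{1}{-37251} = - \frac{1}{37251}$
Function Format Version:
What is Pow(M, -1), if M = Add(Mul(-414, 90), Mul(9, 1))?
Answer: Rational(-1, 37251) ≈ -2.6845e-5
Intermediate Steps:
M = -37251 (M = Add(-37260, 9) = -37251)
Pow(M, -1) = Pow(-37251, -1) = Rational(-1, 37251)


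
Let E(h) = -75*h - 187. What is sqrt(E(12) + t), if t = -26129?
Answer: 36*I*sqrt(21) ≈ 164.97*I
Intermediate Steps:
E(h) = -187 - 75*h
sqrt(E(12) + t) = sqrt((-187 - 75*12) - 26129) = sqrt((-187 - 900) - 26129) = sqrt(-1087 - 26129) = sqrt(-27216) = 36*I*sqrt(21)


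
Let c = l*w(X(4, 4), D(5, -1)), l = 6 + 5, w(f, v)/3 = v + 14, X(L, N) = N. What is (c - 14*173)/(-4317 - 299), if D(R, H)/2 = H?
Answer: 1013/2308 ≈ 0.43891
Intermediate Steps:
D(R, H) = 2*H
w(f, v) = 42 + 3*v (w(f, v) = 3*(v + 14) = 3*(14 + v) = 42 + 3*v)
l = 11
c = 396 (c = 11*(42 + 3*(2*(-1))) = 11*(42 + 3*(-2)) = 11*(42 - 6) = 11*36 = 396)
(c - 14*173)/(-4317 - 299) = (396 - 14*173)/(-4317 - 299) = (396 - 2422)/(-4616) = -2026*(-1/4616) = 1013/2308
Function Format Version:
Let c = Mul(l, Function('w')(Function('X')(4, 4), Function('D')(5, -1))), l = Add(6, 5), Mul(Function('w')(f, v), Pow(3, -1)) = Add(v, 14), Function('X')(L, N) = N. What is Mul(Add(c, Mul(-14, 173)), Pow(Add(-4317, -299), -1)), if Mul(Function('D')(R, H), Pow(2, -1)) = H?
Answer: Rational(1013, 2308) ≈ 0.43891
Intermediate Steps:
Function('D')(R, H) = Mul(2, H)
Function('w')(f, v) = Add(42, Mul(3, v)) (Function('w')(f, v) = Mul(3, Add(v, 14)) = Mul(3, Add(14, v)) = Add(42, Mul(3, v)))
l = 11
c = 396 (c = Mul(11, Add(42, Mul(3, Mul(2, -1)))) = Mul(11, Add(42, Mul(3, -2))) = Mul(11, Add(42, -6)) = Mul(11, 36) = 396)
Mul(Add(c, Mul(-14, 173)), Pow(Add(-4317, -299), -1)) = Mul(Add(396, Mul(-14, 173)), Pow(Add(-4317, -299), -1)) = Mul(Add(396, -2422), Pow(-4616, -1)) = Mul(-2026, Rational(-1, 4616)) = Rational(1013, 2308)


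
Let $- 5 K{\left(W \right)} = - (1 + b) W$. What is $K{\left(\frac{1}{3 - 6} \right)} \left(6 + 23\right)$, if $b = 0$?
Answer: $- \frac{29}{15} \approx -1.9333$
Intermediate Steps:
$K{\left(W \right)} = \frac{W}{5}$ ($K{\left(W \right)} = - \frac{- (1 + 0) W}{5} = - \frac{\left(-1\right) 1 W}{5} = - \frac{\left(-1\right) W}{5} = \frac{W}{5}$)
$K{\left(\frac{1}{3 - 6} \right)} \left(6 + 23\right) = \frac{1}{5 \left(3 - 6\right)} \left(6 + 23\right) = \frac{1}{5 \left(-3\right)} 29 = \frac{1}{5} \left(- \frac{1}{3}\right) 29 = \left(- \frac{1}{15}\right) 29 = - \frac{29}{15}$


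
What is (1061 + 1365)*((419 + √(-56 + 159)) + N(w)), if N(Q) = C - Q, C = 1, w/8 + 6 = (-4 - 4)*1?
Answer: 1290632 + 2426*√103 ≈ 1.3153e+6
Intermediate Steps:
w = -112 (w = -48 + 8*((-4 - 4)*1) = -48 + 8*(-8*1) = -48 + 8*(-8) = -48 - 64 = -112)
N(Q) = 1 - Q
(1061 + 1365)*((419 + √(-56 + 159)) + N(w)) = (1061 + 1365)*((419 + √(-56 + 159)) + (1 - 1*(-112))) = 2426*((419 + √103) + (1 + 112)) = 2426*((419 + √103) + 113) = 2426*(532 + √103) = 1290632 + 2426*√103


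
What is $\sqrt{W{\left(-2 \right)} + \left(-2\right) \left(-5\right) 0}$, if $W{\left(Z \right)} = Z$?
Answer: $i \sqrt{2} \approx 1.4142 i$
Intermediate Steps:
$\sqrt{W{\left(-2 \right)} + \left(-2\right) \left(-5\right) 0} = \sqrt{-2 + \left(-2\right) \left(-5\right) 0} = \sqrt{-2 + 10 \cdot 0} = \sqrt{-2 + 0} = \sqrt{-2} = i \sqrt{2}$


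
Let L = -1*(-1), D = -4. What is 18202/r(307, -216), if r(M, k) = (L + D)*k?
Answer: 9101/324 ≈ 28.090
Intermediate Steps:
L = 1
r(M, k) = -3*k (r(M, k) = (1 - 4)*k = -3*k)
18202/r(307, -216) = 18202/((-3*(-216))) = 18202/648 = 18202*(1/648) = 9101/324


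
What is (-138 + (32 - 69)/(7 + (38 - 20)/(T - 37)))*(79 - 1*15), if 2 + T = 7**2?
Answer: -100112/11 ≈ -9101.1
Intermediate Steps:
T = 47 (T = -2 + 7**2 = -2 + 49 = 47)
(-138 + (32 - 69)/(7 + (38 - 20)/(T - 37)))*(79 - 1*15) = (-138 + (32 - 69)/(7 + (38 - 20)/(47 - 37)))*(79 - 1*15) = (-138 - 37/(7 + 18/10))*(79 - 15) = (-138 - 37/(7 + 18*(1/10)))*64 = (-138 - 37/(7 + 9/5))*64 = (-138 - 37/44/5)*64 = (-138 - 37*5/44)*64 = (-138 - 185/44)*64 = -6257/44*64 = -100112/11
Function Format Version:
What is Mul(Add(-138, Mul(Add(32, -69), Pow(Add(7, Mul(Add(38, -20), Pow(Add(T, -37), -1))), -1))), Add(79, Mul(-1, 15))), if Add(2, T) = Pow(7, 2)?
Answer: Rational(-100112, 11) ≈ -9101.1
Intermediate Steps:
T = 47 (T = Add(-2, Pow(7, 2)) = Add(-2, 49) = 47)
Mul(Add(-138, Mul(Add(32, -69), Pow(Add(7, Mul(Add(38, -20), Pow(Add(T, -37), -1))), -1))), Add(79, Mul(-1, 15))) = Mul(Add(-138, Mul(Add(32, -69), Pow(Add(7, Mul(Add(38, -20), Pow(Add(47, -37), -1))), -1))), Add(79, Mul(-1, 15))) = Mul(Add(-138, Mul(-37, Pow(Add(7, Mul(18, Pow(10, -1))), -1))), Add(79, -15)) = Mul(Add(-138, Mul(-37, Pow(Add(7, Mul(18, Rational(1, 10))), -1))), 64) = Mul(Add(-138, Mul(-37, Pow(Add(7, Rational(9, 5)), -1))), 64) = Mul(Add(-138, Mul(-37, Pow(Rational(44, 5), -1))), 64) = Mul(Add(-138, Mul(-37, Rational(5, 44))), 64) = Mul(Add(-138, Rational(-185, 44)), 64) = Mul(Rational(-6257, 44), 64) = Rational(-100112, 11)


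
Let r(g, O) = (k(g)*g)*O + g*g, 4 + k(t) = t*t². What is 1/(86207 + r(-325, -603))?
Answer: -1/6727454888943 ≈ -1.4864e-13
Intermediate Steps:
k(t) = -4 + t³ (k(t) = -4 + t*t² = -4 + t³)
r(g, O) = g² + O*g*(-4 + g³) (r(g, O) = ((-4 + g³)*g)*O + g*g = (g*(-4 + g³))*O + g² = O*g*(-4 + g³) + g² = g² + O*g*(-4 + g³))
1/(86207 + r(-325, -603)) = 1/(86207 - 325*(-325 - 603*(-4 + (-325)³))) = 1/(86207 - 325*(-325 - 603*(-4 - 34328125))) = 1/(86207 - 325*(-325 - 603*(-34328129))) = 1/(86207 - 325*(-325 + 20699861787)) = 1/(86207 - 325*20699861462) = 1/(86207 - 6727454975150) = 1/(-6727454888943) = -1/6727454888943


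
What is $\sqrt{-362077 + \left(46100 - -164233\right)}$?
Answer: $8 i \sqrt{2371} \approx 389.54 i$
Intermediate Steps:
$\sqrt{-362077 + \left(46100 - -164233\right)} = \sqrt{-362077 + \left(46100 + 164233\right)} = \sqrt{-362077 + 210333} = \sqrt{-151744} = 8 i \sqrt{2371}$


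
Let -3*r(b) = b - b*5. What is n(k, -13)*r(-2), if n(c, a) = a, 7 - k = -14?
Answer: 104/3 ≈ 34.667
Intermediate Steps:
k = 21 (k = 7 - 1*(-14) = 7 + 14 = 21)
r(b) = 4*b/3 (r(b) = -(b - b*5)/3 = -(b - 5*b)/3 = -(-4)*b/3 = 4*b/3)
n(k, -13)*r(-2) = -52*(-2)/3 = -13*(-8/3) = 104/3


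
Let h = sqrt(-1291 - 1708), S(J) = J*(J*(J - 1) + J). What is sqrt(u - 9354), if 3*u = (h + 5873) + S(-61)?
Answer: sqrt(-747510 + 3*I*sqrt(2999))/3 ≈ 0.03167 + 288.2*I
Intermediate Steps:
S(J) = J*(J + J*(-1 + J)) (S(J) = J*(J*(-1 + J) + J) = J*(J + J*(-1 + J)))
h = I*sqrt(2999) (h = sqrt(-2999) = I*sqrt(2999) ≈ 54.763*I)
u = -221108/3 + I*sqrt(2999)/3 (u = ((I*sqrt(2999) + 5873) + (-61)**3)/3 = ((5873 + I*sqrt(2999)) - 226981)/3 = (-221108 + I*sqrt(2999))/3 = -221108/3 + I*sqrt(2999)/3 ≈ -73703.0 + 18.254*I)
sqrt(u - 9354) = sqrt((-221108/3 + I*sqrt(2999)/3) - 9354) = sqrt(-249170/3 + I*sqrt(2999)/3)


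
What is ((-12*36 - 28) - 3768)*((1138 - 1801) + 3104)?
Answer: -10320548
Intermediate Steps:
((-12*36 - 28) - 3768)*((1138 - 1801) + 3104) = ((-432 - 28) - 3768)*(-663 + 3104) = (-460 - 3768)*2441 = -4228*2441 = -10320548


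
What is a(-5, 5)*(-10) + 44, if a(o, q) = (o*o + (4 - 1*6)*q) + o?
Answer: -56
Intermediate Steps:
a(o, q) = o + o² - 2*q (a(o, q) = (o² + (4 - 6)*q) + o = (o² - 2*q) + o = o + o² - 2*q)
a(-5, 5)*(-10) + 44 = (-5 + (-5)² - 2*5)*(-10) + 44 = (-5 + 25 - 10)*(-10) + 44 = 10*(-10) + 44 = -100 + 44 = -56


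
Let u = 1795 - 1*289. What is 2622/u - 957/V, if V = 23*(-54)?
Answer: 260987/103914 ≈ 2.5116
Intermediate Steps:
u = 1506 (u = 1795 - 289 = 1506)
V = -1242
2622/u - 957/V = 2622/1506 - 957/(-1242) = 2622*(1/1506) - 957*(-1/1242) = 437/251 + 319/414 = 260987/103914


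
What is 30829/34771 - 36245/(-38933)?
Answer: 2460540352/1353739343 ≈ 1.8176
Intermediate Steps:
30829/34771 - 36245/(-38933) = 30829*(1/34771) - 36245*(-1/38933) = 30829/34771 + 36245/38933 = 2460540352/1353739343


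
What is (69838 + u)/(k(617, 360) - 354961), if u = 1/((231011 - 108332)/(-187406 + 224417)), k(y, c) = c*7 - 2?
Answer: -2855897671/14412451599 ≈ -0.19815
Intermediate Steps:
k(y, c) = -2 + 7*c (k(y, c) = 7*c - 2 = -2 + 7*c)
u = 12337/40893 (u = 1/(122679/37011) = 1/(122679*(1/37011)) = 1/(40893/12337) = 12337/40893 ≈ 0.30169)
(69838 + u)/(k(617, 360) - 354961) = (69838 + 12337/40893)/((-2 + 7*360) - 354961) = 2855897671/(40893*((-2 + 2520) - 354961)) = 2855897671/(40893*(2518 - 354961)) = (2855897671/40893)/(-352443) = (2855897671/40893)*(-1/352443) = -2855897671/14412451599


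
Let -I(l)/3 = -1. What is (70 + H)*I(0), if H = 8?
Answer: 234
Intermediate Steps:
I(l) = 3 (I(l) = -3*(-1) = 3)
(70 + H)*I(0) = (70 + 8)*3 = 78*3 = 234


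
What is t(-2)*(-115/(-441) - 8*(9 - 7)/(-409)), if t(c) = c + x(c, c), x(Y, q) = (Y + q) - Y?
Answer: -216364/180369 ≈ -1.1996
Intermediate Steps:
x(Y, q) = q
t(c) = 2*c (t(c) = c + c = 2*c)
t(-2)*(-115/(-441) - 8*(9 - 7)/(-409)) = (2*(-2))*(-115/(-441) - 8*(9 - 7)/(-409)) = -4*(-115*(-1/441) - 8*2*(-1/409)) = -4*(115/441 - 16*(-1/409)) = -4*(115/441 + 16/409) = -4*54091/180369 = -216364/180369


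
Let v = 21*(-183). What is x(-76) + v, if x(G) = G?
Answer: -3919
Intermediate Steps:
v = -3843
x(-76) + v = -76 - 3843 = -3919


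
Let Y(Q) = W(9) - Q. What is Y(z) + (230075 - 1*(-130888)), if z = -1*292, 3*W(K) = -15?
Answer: 361250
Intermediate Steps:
W(K) = -5 (W(K) = (1/3)*(-15) = -5)
z = -292
Y(Q) = -5 - Q
Y(z) + (230075 - 1*(-130888)) = (-5 - 1*(-292)) + (230075 - 1*(-130888)) = (-5 + 292) + (230075 + 130888) = 287 + 360963 = 361250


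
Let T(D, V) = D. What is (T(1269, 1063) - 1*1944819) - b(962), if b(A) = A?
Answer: -1944512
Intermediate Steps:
(T(1269, 1063) - 1*1944819) - b(962) = (1269 - 1*1944819) - 1*962 = (1269 - 1944819) - 962 = -1943550 - 962 = -1944512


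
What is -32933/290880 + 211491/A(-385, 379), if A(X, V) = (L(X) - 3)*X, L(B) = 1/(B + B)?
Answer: 122960895997/672223680 ≈ 182.92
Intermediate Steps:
L(B) = 1/(2*B)
A(X, V) = X*(-3 + 1/(2*X)) (A(X, V) = (1/(2*X) - 3)*X = (-3 + 1/(2*X))*X = X*(-3 + 1/(2*X)))
-32933/290880 + 211491/A(-385, 379) = -32933/290880 + 211491/(½ - 3*(-385)) = -32933*1/290880 + 211491/(½ + 1155) = -32933/290880 + 211491/(2311/2) = -32933/290880 + 211491*(2/2311) = -32933/290880 + 422982/2311 = 122960895997/672223680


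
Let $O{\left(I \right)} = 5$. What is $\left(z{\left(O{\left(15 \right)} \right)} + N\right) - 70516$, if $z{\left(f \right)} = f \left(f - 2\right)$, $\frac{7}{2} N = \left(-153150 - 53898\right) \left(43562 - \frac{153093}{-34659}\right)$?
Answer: $- \frac{69476555571601}{26957} \approx -2.5773 \cdot 10^{9}$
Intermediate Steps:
$N = - \frac{69474655076144}{26957}$ ($N = \frac{2 \left(-153150 - 53898\right) \left(43562 - \frac{153093}{-34659}\right)}{7} = \frac{2 \left(- 207048 \left(43562 - - \frac{51031}{11553}\right)\right)}{7} = \frac{2 \left(- 207048 \left(43562 + \frac{51031}{11553}\right)\right)}{7} = \frac{2 \left(\left(-207048\right) \frac{503322817}{11553}\right)}{7} = \frac{2}{7} \left(- \frac{34737327538072}{3851}\right) = - \frac{69474655076144}{26957} \approx -2.5772 \cdot 10^{9}$)
$z{\left(f \right)} = f \left(-2 + f\right)$
$\left(z{\left(O{\left(15 \right)} \right)} + N\right) - 70516 = \left(5 \left(-2 + 5\right) - \frac{69474655076144}{26957}\right) - 70516 = \left(5 \cdot 3 - \frac{69474655076144}{26957}\right) - 70516 = \left(15 - \frac{69474655076144}{26957}\right) - 70516 = - \frac{69474654671789}{26957} - 70516 = - \frac{69476555571601}{26957}$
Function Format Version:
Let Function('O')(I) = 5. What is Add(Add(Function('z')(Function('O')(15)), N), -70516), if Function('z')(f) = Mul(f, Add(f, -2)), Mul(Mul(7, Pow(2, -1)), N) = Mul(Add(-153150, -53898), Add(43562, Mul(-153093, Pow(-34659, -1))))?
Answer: Rational(-69476555571601, 26957) ≈ -2.5773e+9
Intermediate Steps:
N = Rational(-69474655076144, 26957) (N = Mul(Rational(2, 7), Mul(Add(-153150, -53898), Add(43562, Mul(-153093, Pow(-34659, -1))))) = Mul(Rational(2, 7), Mul(-207048, Add(43562, Mul(-153093, Rational(-1, 34659))))) = Mul(Rational(2, 7), Mul(-207048, Add(43562, Rational(51031, 11553)))) = Mul(Rational(2, 7), Mul(-207048, Rational(503322817, 11553))) = Mul(Rational(2, 7), Rational(-34737327538072, 3851)) = Rational(-69474655076144, 26957) ≈ -2.5772e+9)
Function('z')(f) = Mul(f, Add(-2, f))
Add(Add(Function('z')(Function('O')(15)), N), -70516) = Add(Add(Mul(5, Add(-2, 5)), Rational(-69474655076144, 26957)), -70516) = Add(Add(Mul(5, 3), Rational(-69474655076144, 26957)), -70516) = Add(Add(15, Rational(-69474655076144, 26957)), -70516) = Add(Rational(-69474654671789, 26957), -70516) = Rational(-69476555571601, 26957)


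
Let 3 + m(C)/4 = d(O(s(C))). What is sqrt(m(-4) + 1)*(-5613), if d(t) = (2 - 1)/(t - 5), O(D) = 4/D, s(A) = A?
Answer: -1871*I*sqrt(105) ≈ -19172.0*I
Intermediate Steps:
d(t) = 1/(-5 + t)
m(C) = -12 + 4/(-5 + 4/C)
sqrt(m(-4) + 1)*(-5613) = sqrt(16*(3 - 4*(-4))/(-4 + 5*(-4)) + 1)*(-5613) = sqrt(16*(3 + 16)/(-4 - 20) + 1)*(-5613) = sqrt(16*19/(-24) + 1)*(-5613) = sqrt(16*(-1/24)*19 + 1)*(-5613) = sqrt(-38/3 + 1)*(-5613) = sqrt(-35/3)*(-5613) = (I*sqrt(105)/3)*(-5613) = -1871*I*sqrt(105)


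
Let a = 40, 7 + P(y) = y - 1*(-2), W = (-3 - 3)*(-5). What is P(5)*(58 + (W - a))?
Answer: 0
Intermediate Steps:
W = 30 (W = -6*(-5) = 30)
P(y) = -5 + y (P(y) = -7 + (y - 1*(-2)) = -7 + (y + 2) = -7 + (2 + y) = -5 + y)
P(5)*(58 + (W - a)) = (-5 + 5)*(58 + (30 - 1*40)) = 0*(58 + (30 - 40)) = 0*(58 - 10) = 0*48 = 0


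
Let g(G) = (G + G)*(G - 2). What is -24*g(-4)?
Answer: -1152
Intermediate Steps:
g(G) = 2*G*(-2 + G) (g(G) = (2*G)*(-2 + G) = 2*G*(-2 + G))
-24*g(-4) = -48*(-4)*(-2 - 4) = -48*(-4)*(-6) = -24*48 = -1152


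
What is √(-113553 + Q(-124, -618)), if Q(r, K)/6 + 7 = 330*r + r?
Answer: I*√359859 ≈ 599.88*I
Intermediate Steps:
Q(r, K) = -42 + 1986*r (Q(r, K) = -42 + 6*(330*r + r) = -42 + 6*(331*r) = -42 + 1986*r)
√(-113553 + Q(-124, -618)) = √(-113553 + (-42 + 1986*(-124))) = √(-113553 + (-42 - 246264)) = √(-113553 - 246306) = √(-359859) = I*√359859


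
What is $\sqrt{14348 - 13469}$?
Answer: $\sqrt{879} \approx 29.648$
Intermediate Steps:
$\sqrt{14348 - 13469} = \sqrt{879}$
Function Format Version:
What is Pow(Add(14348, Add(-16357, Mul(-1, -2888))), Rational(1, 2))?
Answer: Pow(879, Rational(1, 2)) ≈ 29.648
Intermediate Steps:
Pow(Add(14348, Add(-16357, Mul(-1, -2888))), Rational(1, 2)) = Pow(Add(14348, Add(-16357, 2888)), Rational(1, 2)) = Pow(Add(14348, -13469), Rational(1, 2)) = Pow(879, Rational(1, 2))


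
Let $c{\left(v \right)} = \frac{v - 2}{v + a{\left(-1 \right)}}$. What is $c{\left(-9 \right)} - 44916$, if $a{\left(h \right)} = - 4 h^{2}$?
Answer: $- \frac{583897}{13} \approx -44915.0$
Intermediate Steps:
$c{\left(v \right)} = \frac{-2 + v}{-4 + v}$ ($c{\left(v \right)} = \frac{v - 2}{v - 4 \left(-1\right)^{2}} = \frac{-2 + v}{v - 4} = \frac{-2 + v}{-4 + v}$)
$c{\left(-9 \right)} - 44916 = \frac{-2 - 9}{-4 - 9} - 44916 = \frac{1}{-13} \left(-11\right) - 44916 = \left(- \frac{1}{13}\right) \left(-11\right) - 44916 = \frac{11}{13} - 44916 = - \frac{583897}{13}$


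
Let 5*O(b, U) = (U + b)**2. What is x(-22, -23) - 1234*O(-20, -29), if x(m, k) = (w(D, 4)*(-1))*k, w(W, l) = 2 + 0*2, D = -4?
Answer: -2962604/5 ≈ -5.9252e+5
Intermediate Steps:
w(W, l) = 2 (w(W, l) = 2 + 0 = 2)
x(m, k) = -2*k (x(m, k) = (2*(-1))*k = -2*k)
O(b, U) = (U + b)**2/5
x(-22, -23) - 1234*O(-20, -29) = -2*(-23) - 1234*(-29 - 20)**2/5 = 46 - 1234*(-49)**2/5 = 46 - 1234*2401/5 = 46 - 2962834/5 = -2962604/5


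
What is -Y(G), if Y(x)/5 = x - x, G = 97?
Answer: 0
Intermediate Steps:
Y(x) = 0 (Y(x) = 5*(x - x) = 5*0 = 0)
-Y(G) = -1*0 = 0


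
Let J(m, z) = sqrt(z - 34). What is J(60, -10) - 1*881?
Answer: -881 + 2*I*sqrt(11) ≈ -881.0 + 6.6332*I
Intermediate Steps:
J(m, z) = sqrt(-34 + z)
J(60, -10) - 1*881 = sqrt(-34 - 10) - 1*881 = sqrt(-44) - 881 = 2*I*sqrt(11) - 881 = -881 + 2*I*sqrt(11)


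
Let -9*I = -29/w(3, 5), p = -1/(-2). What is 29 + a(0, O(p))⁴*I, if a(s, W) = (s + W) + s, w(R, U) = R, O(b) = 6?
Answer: 1421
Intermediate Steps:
p = ½ (p = -1*(-½) = ½ ≈ 0.50000)
I = 29/27 (I = -(-29)/(9*3) = -⅑*(-29/3) = 29/27 ≈ 1.0741)
a(s, W) = W + 2*s (a(s, W) = (W + s) + s = W + 2*s)
29 + a(0, O(p))⁴*I = 29 + (6 + 2*0)⁴*(29/27) = 29 + (6 + 0)⁴*(29/27) = 29 + 6⁴*(29/27) = 29 + 1296*(29/27) = 29 + 1392 = 1421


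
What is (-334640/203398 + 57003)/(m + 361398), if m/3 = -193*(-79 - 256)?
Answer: 5796980777/56479861737 ≈ 0.10264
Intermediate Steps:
m = 193965 (m = 3*(-193*(-79 - 256)) = 3*(-193*(-335)) = 3*64655 = 193965)
(-334640/203398 + 57003)/(m + 361398) = (-334640/203398 + 57003)/(193965 + 361398) = (-334640*1/203398 + 57003)/555363 = (-167320/101699 + 57003)*(1/555363) = (5796980777/101699)*(1/555363) = 5796980777/56479861737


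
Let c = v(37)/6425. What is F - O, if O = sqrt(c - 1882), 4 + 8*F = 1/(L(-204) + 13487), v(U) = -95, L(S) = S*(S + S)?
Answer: -386875/773752 - I*sqrt(3107629865)/1285 ≈ -0.5 - 43.382*I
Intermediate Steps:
L(S) = 2*S**2 (L(S) = S*(2*S) = 2*S**2)
F = -386875/773752 (F = -1/2 + 1/(8*(2*(-204)**2 + 13487)) = -1/2 + 1/(8*(2*41616 + 13487)) = -1/2 + 1/(8*(83232 + 13487)) = -1/2 + (1/8)/96719 = -1/2 + (1/8)*(1/96719) = -1/2 + 1/773752 = -386875/773752 ≈ -0.50000)
c = -19/1285 (c = -95/6425 = -95*1/6425 = -19/1285 ≈ -0.014786)
O = I*sqrt(3107629865)/1285 (O = sqrt(-19/1285 - 1882) = sqrt(-2418389/1285) = I*sqrt(3107629865)/1285 ≈ 43.382*I)
F - O = -386875/773752 - I*sqrt(3107629865)/1285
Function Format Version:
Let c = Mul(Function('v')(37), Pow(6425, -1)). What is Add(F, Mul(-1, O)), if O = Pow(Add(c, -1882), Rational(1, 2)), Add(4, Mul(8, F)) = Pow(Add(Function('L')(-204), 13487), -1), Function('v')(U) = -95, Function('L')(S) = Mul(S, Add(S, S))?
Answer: Add(Rational(-386875, 773752), Mul(Rational(-1, 1285), I, Pow(3107629865, Rational(1, 2)))) ≈ Add(-0.50000, Mul(-43.382, I))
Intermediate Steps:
Function('L')(S) = Mul(2, Pow(S, 2)) (Function('L')(S) = Mul(S, Mul(2, S)) = Mul(2, Pow(S, 2)))
F = Rational(-386875, 773752) (F = Add(Rational(-1, 2), Mul(Rational(1, 8), Pow(Add(Mul(2, Pow(-204, 2)), 13487), -1))) = Add(Rational(-1, 2), Mul(Rational(1, 8), Pow(Add(Mul(2, 41616), 13487), -1))) = Add(Rational(-1, 2), Mul(Rational(1, 8), Pow(Add(83232, 13487), -1))) = Add(Rational(-1, 2), Mul(Rational(1, 8), Pow(96719, -1))) = Add(Rational(-1, 2), Mul(Rational(1, 8), Rational(1, 96719))) = Add(Rational(-1, 2), Rational(1, 773752)) = Rational(-386875, 773752) ≈ -0.50000)
c = Rational(-19, 1285) (c = Mul(-95, Pow(6425, -1)) = Mul(-95, Rational(1, 6425)) = Rational(-19, 1285) ≈ -0.014786)
O = Mul(Rational(1, 1285), I, Pow(3107629865, Rational(1, 2))) (O = Pow(Add(Rational(-19, 1285), -1882), Rational(1, 2)) = Pow(Rational(-2418389, 1285), Rational(1, 2)) = Mul(Rational(1, 1285), I, Pow(3107629865, Rational(1, 2))) ≈ Mul(43.382, I))
Add(F, Mul(-1, O)) = Add(Rational(-386875, 773752), Mul(-1, Mul(Rational(1, 1285), I, Pow(3107629865, Rational(1, 2))))) = Add(Rational(-386875, 773752), Mul(Rational(-1, 1285), I, Pow(3107629865, Rational(1, 2))))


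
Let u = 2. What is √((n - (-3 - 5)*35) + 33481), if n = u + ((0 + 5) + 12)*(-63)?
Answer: 2*√8173 ≈ 180.81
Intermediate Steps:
n = -1069 (n = 2 + ((0 + 5) + 12)*(-63) = 2 + (5 + 12)*(-63) = 2 + 17*(-63) = 2 - 1071 = -1069)
√((n - (-3 - 5)*35) + 33481) = √((-1069 - (-3 - 5)*35) + 33481) = √((-1069 - (-8)*35) + 33481) = √((-1069 - 1*(-280)) + 33481) = √((-1069 + 280) + 33481) = √(-789 + 33481) = √32692 = 2*√8173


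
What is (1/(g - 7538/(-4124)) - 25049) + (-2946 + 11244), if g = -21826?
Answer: -753819173755/45001443 ≈ -16751.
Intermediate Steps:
(1/(g - 7538/(-4124)) - 25049) + (-2946 + 11244) = (1/(-21826 - 7538/(-4124)) - 25049) + (-2946 + 11244) = (1/(-21826 - 7538*(-1/4124)) - 25049) + 8298 = (1/(-21826 + 3769/2062) - 25049) + 8298 = (1/(-45001443/2062) - 25049) + 8298 = (-2062/45001443 - 25049) + 8298 = -1127241147769/45001443 + 8298 = -753819173755/45001443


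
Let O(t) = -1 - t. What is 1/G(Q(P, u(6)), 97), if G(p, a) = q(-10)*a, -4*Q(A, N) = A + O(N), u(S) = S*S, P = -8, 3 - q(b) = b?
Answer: 1/1261 ≈ 0.00079302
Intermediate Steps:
q(b) = 3 - b
u(S) = S²
Q(A, N) = ¼ - A/4 + N/4 (Q(A, N) = -(A + (-1 - N))/4 = -(-1 + A - N)/4 = ¼ - A/4 + N/4)
G(p, a) = 13*a (G(p, a) = (3 - 1*(-10))*a = (3 + 10)*a = 13*a)
1/G(Q(P, u(6)), 97) = 1/(13*97) = 1/1261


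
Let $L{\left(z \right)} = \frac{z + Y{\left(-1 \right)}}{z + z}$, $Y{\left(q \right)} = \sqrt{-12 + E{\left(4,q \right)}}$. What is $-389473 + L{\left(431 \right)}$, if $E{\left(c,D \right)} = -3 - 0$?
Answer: $- \frac{778945}{2} + \frac{i \sqrt{15}}{862} \approx -3.8947 \cdot 10^{5} + 0.004493 i$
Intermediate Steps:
$E{\left(c,D \right)} = -3$ ($E{\left(c,D \right)} = -3 + 0 = -3$)
$Y{\left(q \right)} = i \sqrt{15}$ ($Y{\left(q \right)} = \sqrt{-12 - 3} = \sqrt{-15} = i \sqrt{15}$)
$L{\left(z \right)} = \frac{z + i \sqrt{15}}{2 z}$ ($L{\left(z \right)} = \frac{z + i \sqrt{15}}{z + z} = \frac{z + i \sqrt{15}}{2 z}$)
$-389473 + L{\left(431 \right)} = -389473 + \frac{431 + i \sqrt{15}}{2 \cdot 431} = -389473 + \frac{1}{2} \cdot \frac{1}{431} \left(431 + i \sqrt{15}\right) = -389473 + \left(\frac{1}{2} + \frac{i \sqrt{15}}{862}\right) = - \frac{778945}{2} + \frac{i \sqrt{15}}{862}$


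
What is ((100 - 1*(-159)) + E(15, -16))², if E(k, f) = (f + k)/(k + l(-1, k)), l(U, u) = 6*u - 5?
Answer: 670758201/10000 ≈ 67076.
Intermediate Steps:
l(U, u) = -5 + 6*u
E(k, f) = (f + k)/(-5 + 7*k) (E(k, f) = (f + k)/(k + (-5 + 6*k)) = (f + k)/(-5 + 7*k))
((100 - 1*(-159)) + E(15, -16))² = ((100 - 1*(-159)) + (-16 + 15)/(-5 + 7*15))² = ((100 + 159) - 1/(-5 + 105))² = (259 - 1/100)² = (25899/100)² = 670758201/10000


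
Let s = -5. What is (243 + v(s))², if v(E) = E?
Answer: 56644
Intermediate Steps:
(243 + v(s))² = (243 - 5)² = 238² = 56644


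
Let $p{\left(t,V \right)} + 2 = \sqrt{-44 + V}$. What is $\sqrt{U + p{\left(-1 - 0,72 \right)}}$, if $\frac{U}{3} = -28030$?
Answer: $\sqrt{-84092 + 2 \sqrt{7}} \approx 289.98 i$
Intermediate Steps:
$U = -84090$ ($U = 3 \left(-28030\right) = -84090$)
$p{\left(t,V \right)} = -2 + \sqrt{-44 + V}$
$\sqrt{U + p{\left(-1 - 0,72 \right)}} = \sqrt{-84090 - \left(2 - \sqrt{-44 + 72}\right)} = \sqrt{-84090 - \left(2 - \sqrt{28}\right)} = \sqrt{-84090 - \left(2 - 2 \sqrt{7}\right)} = \sqrt{-84092 + 2 \sqrt{7}}$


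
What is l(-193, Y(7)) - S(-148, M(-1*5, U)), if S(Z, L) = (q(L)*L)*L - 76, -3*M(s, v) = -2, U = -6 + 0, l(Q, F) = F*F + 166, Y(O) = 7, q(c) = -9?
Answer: 295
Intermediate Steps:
l(Q, F) = 166 + F**2 (l(Q, F) = F**2 + 166 = 166 + F**2)
U = -6
M(s, v) = 2/3 (M(s, v) = -1/3*(-2) = 2/3)
S(Z, L) = -76 - 9*L**2 (S(Z, L) = (-9*L)*L - 76 = -9*L**2 - 76 = -76 - 9*L**2)
l(-193, Y(7)) - S(-148, M(-1*5, U)) = (166 + 7**2) - (-76 - 9*(2/3)**2) = (166 + 49) - (-76 - 9*4/9) = 215 - (-76 - 4) = 215 - 1*(-80) = 215 + 80 = 295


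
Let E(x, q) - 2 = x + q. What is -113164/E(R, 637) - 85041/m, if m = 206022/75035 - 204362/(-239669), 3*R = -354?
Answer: -804109252400086447/33714633871148 ≈ -23850.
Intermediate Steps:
R = -118 (R = (⅓)*(-354) = -118)
E(x, q) = 2 + q + x (E(x, q) = 2 + (x + q) = 2 + (q + x) = 2 + q + x)
m = 64711389388/17983563415 (m = 206022*(1/75035) - 204362*(-1/239669) = 206022/75035 + 204362/239669 = 64711389388/17983563415 ≈ 3.5984)
-113164/E(R, 637) - 85041/m = -113164/(2 + 637 - 118) - 85041/64711389388/17983563415 = -113164/521 - 85041*17983563415/64711389388 = -113164*1/521 - 1529340216375015/64711389388 = -113164/521 - 1529340216375015/64711389388 = -804109252400086447/33714633871148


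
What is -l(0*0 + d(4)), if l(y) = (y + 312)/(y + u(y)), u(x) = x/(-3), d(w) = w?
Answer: -237/2 ≈ -118.50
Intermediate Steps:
u(x) = -x/3 (u(x) = x*(-1/3) = -x/3)
l(y) = 3*(312 + y)/(2*y) (l(y) = (y + 312)/(y - y/3) = (312 + y)/((2*y/3)) = (312 + y)*(3/(2*y)) = 3*(312 + y)/(2*y))
-l(0*0 + d(4)) = -(3/2 + 468/(0*0 + 4)) = -(3/2 + 468/(0 + 4)) = -(3/2 + 468/4) = -(3/2 + 468*(1/4)) = -(3/2 + 117) = -1*237/2 = -237/2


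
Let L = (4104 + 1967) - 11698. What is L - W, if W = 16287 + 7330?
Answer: -29244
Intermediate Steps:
L = -5627 (L = 6071 - 11698 = -5627)
W = 23617
L - W = -5627 - 1*23617 = -5627 - 23617 = -29244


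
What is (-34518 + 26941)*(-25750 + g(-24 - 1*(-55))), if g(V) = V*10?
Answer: 192758880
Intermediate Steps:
g(V) = 10*V
(-34518 + 26941)*(-25750 + g(-24 - 1*(-55))) = (-34518 + 26941)*(-25750 + 10*(-24 - 1*(-55))) = -7577*(-25750 + 10*(-24 + 55)) = -7577*(-25750 + 10*31) = -7577*(-25750 + 310) = -7577*(-25440) = 192758880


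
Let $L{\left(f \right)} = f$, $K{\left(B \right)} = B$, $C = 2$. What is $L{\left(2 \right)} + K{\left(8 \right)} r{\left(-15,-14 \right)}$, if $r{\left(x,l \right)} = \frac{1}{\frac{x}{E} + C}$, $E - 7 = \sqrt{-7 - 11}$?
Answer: $\frac{18 \left(- 3 i + 2 \sqrt{2}\right)}{i + 6 \sqrt{2}} \approx 5.1781 - 6.9742 i$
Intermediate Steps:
$E = 7 + 3 i \sqrt{2}$ ($E = 7 + \sqrt{-7 - 11} = 7 + \sqrt{-18} = 7 + 3 i \sqrt{2} \approx 7.0 + 4.2426 i$)
$r{\left(x,l \right)} = \frac{1}{2 + \frac{x}{7 + 3 i \sqrt{2}}}$ ($r{\left(x,l \right)} = \frac{1}{\frac{x}{7 + 3 i \sqrt{2}} + 2} = \frac{1}{2 + \frac{x}{7 + 3 i \sqrt{2}}}$)
$L{\left(2 \right)} + K{\left(8 \right)} r{\left(-15,-14 \right)} = 2 + 8 \frac{7 + 3 i \sqrt{2}}{14 - 15 + 6 i \sqrt{2}} = 2 + 8 \frac{7 + 3 i \sqrt{2}}{-1 + 6 i \sqrt{2}} = 2 + \frac{8 \left(7 + 3 i \sqrt{2}\right)}{-1 + 6 i \sqrt{2}}$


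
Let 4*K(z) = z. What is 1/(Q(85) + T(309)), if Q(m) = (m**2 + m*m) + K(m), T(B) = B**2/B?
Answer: 4/59121 ≈ 6.7658e-5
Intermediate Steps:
K(z) = z/4
T(B) = B
Q(m) = 2*m**2 + m/4 (Q(m) = (m**2 + m*m) + m/4 = (m**2 + m**2) + m/4 = 2*m**2 + m/4)
1/(Q(85) + T(309)) = 1/((1/4)*85*(1 + 8*85) + 309) = 1/((1/4)*85*(1 + 680) + 309) = 1/((1/4)*85*681 + 309) = 1/(57885/4 + 309) = 1/(59121/4) = 4/59121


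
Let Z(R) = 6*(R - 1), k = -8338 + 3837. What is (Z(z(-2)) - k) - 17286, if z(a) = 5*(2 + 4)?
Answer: -12611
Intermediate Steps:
z(a) = 30 (z(a) = 5*6 = 30)
k = -4501
Z(R) = -6 + 6*R (Z(R) = 6*(-1 + R) = -6 + 6*R)
(Z(z(-2)) - k) - 17286 = ((-6 + 6*30) - 1*(-4501)) - 17286 = ((-6 + 180) + 4501) - 17286 = (174 + 4501) - 17286 = 4675 - 17286 = -12611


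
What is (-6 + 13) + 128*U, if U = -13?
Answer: -1657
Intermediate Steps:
(-6 + 13) + 128*U = (-6 + 13) + 128*(-13) = 7 - 1664 = -1657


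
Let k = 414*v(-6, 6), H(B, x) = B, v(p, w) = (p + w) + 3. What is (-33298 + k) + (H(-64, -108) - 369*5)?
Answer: -33965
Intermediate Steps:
v(p, w) = 3 + p + w
k = 1242 (k = 414*(3 - 6 + 6) = 414*3 = 1242)
(-33298 + k) + (H(-64, -108) - 369*5) = (-33298 + 1242) + (-64 - 369*5) = -32056 + (-64 - 1*1845) = -32056 + (-64 - 1845) = -32056 - 1909 = -33965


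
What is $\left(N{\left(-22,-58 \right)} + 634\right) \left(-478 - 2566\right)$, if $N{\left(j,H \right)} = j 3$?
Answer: $-1728992$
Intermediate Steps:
$N{\left(j,H \right)} = 3 j$
$\left(N{\left(-22,-58 \right)} + 634\right) \left(-478 - 2566\right) = \left(3 \left(-22\right) + 634\right) \left(-478 - 2566\right) = \left(-66 + 634\right) \left(-3044\right) = 568 \left(-3044\right) = -1728992$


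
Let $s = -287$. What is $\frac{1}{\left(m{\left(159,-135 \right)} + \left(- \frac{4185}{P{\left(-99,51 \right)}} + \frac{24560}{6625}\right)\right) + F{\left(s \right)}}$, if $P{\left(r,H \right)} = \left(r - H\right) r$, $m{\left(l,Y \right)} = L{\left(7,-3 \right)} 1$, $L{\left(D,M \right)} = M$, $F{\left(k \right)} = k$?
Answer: $- \frac{29150}{8353651} \approx -0.0034895$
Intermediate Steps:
$m{\left(l,Y \right)} = -3$ ($m{\left(l,Y \right)} = \left(-3\right) 1 = -3$)
$P{\left(r,H \right)} = r \left(r - H\right)$
$\frac{1}{\left(m{\left(159,-135 \right)} + \left(- \frac{4185}{P{\left(-99,51 \right)}} + \frac{24560}{6625}\right)\right) + F{\left(s \right)}} = \frac{1}{\left(-3 + \left(- \frac{4185}{\left(-99\right) \left(-99 - 51\right)} + \frac{24560}{6625}\right)\right) - 287} = \frac{1}{\left(-3 + \left(- \frac{4185}{\left(-99\right) \left(-99 - 51\right)} + 24560 \cdot \frac{1}{6625}\right)\right) - 287} = \frac{1}{\left(-3 + \left(- \frac{4185}{\left(-99\right) \left(-150\right)} + \frac{4912}{1325}\right)\right) - 287} = \frac{1}{\left(-3 + \left(- \frac{4185}{14850} + \frac{4912}{1325}\right)\right) - 287} = \frac{1}{\left(-3 + \left(\left(-4185\right) \frac{1}{14850} + \frac{4912}{1325}\right)\right) - 287} = \frac{1}{\left(-3 + \left(- \frac{31}{110} + \frac{4912}{1325}\right)\right) - 287} = \frac{1}{\left(-3 + \frac{99849}{29150}\right) - 287} = \frac{1}{\frac{12399}{29150} - 287} = \frac{1}{- \frac{8353651}{29150}} = - \frac{29150}{8353651}$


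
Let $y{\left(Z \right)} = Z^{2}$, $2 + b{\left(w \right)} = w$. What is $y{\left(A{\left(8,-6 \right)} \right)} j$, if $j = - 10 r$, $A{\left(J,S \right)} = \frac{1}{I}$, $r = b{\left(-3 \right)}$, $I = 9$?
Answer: $\frac{50}{81} \approx 0.61728$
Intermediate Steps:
$b{\left(w \right)} = -2 + w$
$r = -5$ ($r = -2 - 3 = -5$)
$A{\left(J,S \right)} = \frac{1}{9}$
$j = 50$ ($j = \left(-10\right) \left(-5\right) = 50$)
$y{\left(A{\left(8,-6 \right)} \right)} j = \left(\frac{1}{9}\right)^{2} \cdot 50 = \frac{1}{81} \cdot 50 = \frac{50}{81}$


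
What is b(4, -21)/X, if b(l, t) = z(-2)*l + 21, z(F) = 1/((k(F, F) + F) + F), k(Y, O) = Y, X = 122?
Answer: 1/6 ≈ 0.16667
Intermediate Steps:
z(F) = 1/(3*F) (z(F) = 1/((F + F) + F) = 1/(2*F + F) = 1/(3*F))
b(l, t) = 21 - l/6 (b(l, t) = ((1/3)/(-2))*l + 21 = ((1/3)*(-1/2))*l + 21 = -l/6 + 21 = 21 - l/6)
b(4, -21)/X = (21 - 1/6*4)/122 = (21 - 2/3)*(1/122) = (61/3)*(1/122) = 1/6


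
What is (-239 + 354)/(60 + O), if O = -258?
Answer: -115/198 ≈ -0.58081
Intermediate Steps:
(-239 + 354)/(60 + O) = (-239 + 354)/(60 - 258) = 115/(-198) = 115*(-1/198) = -115/198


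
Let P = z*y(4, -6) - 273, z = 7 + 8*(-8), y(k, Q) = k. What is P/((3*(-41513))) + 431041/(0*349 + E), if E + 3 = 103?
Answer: 17893821733/4151300 ≈ 4310.4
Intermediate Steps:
z = -57 (z = 7 - 64 = -57)
E = 100 (E = -3 + 103 = 100)
P = -501 (P = -57*4 - 273 = -228 - 273 = -501)
P/((3*(-41513))) + 431041/(0*349 + E) = -501/(3*(-41513)) + 431041/(0*349 + 100) = -501/(-124539) + 431041/(0 + 100) = -501*(-1/124539) + 431041/100 = 167/41513 + 431041*(1/100) = 167/41513 + 431041/100 = 17893821733/4151300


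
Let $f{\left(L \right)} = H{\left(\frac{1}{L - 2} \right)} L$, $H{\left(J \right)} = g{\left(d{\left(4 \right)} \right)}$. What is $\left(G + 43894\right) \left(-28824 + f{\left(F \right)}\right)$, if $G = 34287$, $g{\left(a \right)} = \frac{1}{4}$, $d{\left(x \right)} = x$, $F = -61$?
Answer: $- \frac{9018725617}{4} \approx -2.2547 \cdot 10^{9}$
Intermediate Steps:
$g{\left(a \right)} = \frac{1}{4}$
$H{\left(J \right)} = \frac{1}{4}$
$f{\left(L \right)} = \frac{L}{4}$
$\left(G + 43894\right) \left(-28824 + f{\left(F \right)}\right) = \left(34287 + 43894\right) \left(-28824 + \frac{1}{4} \left(-61\right)\right) = 78181 \left(-28824 - \frac{61}{4}\right) = 78181 \left(- \frac{115357}{4}\right) = - \frac{9018725617}{4}$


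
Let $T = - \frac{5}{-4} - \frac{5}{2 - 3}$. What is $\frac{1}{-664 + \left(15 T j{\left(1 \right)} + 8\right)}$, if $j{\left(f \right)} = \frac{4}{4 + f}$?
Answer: $- \frac{1}{581} \approx -0.0017212$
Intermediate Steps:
$T = \frac{25}{4}$ ($T = \left(-5\right) \left(- \frac{1}{4}\right) - \frac{5}{2 - 3} = \frac{5}{4} - \frac{5}{-1} = \frac{5}{4} - -5 = \frac{5}{4} + 5 = \frac{25}{4} \approx 6.25$)
$\frac{1}{-664 + \left(15 T j{\left(1 \right)} + 8\right)} = \frac{1}{-664 + \left(15 \frac{25 \frac{4}{4 + 1}}{4} + 8\right)} = \frac{1}{-664 + \left(15 \frac{25 \cdot \frac{4}{5}}{4} + 8\right)} = \frac{1}{-664 + \left(15 \frac{25 \cdot 4 \cdot \frac{1}{5}}{4} + 8\right)} = \frac{1}{-664 + \left(15 \cdot \frac{25}{4} \cdot \frac{4}{5} + 8\right)} = \frac{1}{-664 + \left(15 \cdot 5 + 8\right)} = \frac{1}{-664 + \left(75 + 8\right)} = \frac{1}{-664 + 83} = \frac{1}{-581} = - \frac{1}{581}$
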